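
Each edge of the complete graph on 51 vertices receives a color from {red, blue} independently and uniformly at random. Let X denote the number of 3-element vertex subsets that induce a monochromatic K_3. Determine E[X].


Let X = Σ_S X_S over the C(51, 3) = 20825 subsets S of size 3, where X_S = 1 if the K_3 on S is monochromatic.
For a fixed S, the K_3 on S has C(3, 2) = 3 edges. P[all 3 edges red] = (1/2)^3, and likewise for blue, so P[monochromatic] = 2·(1/2)^3 = 2^{1 − 3} = 1/4.
By linearity of expectation: E[X] = C(51, 3) · 2^{1 − 3} = 20825 · 1/4 = 20825/4.
Numerically: E[X] ≈ 5206.2500.

E[X] = C(51,3)·2^(1−C(3,2)) = 20825/4 ≈ 5206.2500.


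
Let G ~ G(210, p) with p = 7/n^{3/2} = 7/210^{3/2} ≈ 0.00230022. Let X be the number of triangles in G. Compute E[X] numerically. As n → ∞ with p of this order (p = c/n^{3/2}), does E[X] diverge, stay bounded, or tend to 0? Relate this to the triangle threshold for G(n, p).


Number of potential triangles: C(210, 3) = 1521520.
Each occurs with probability p³ ≈ (0.00230022)³ ≈ 1.21704684e-08.
By linearity: E[X] = C(210, 3)·p³ ≈ 1521520 · 1.21704684e-08 ≈ 0.018518.
Since α = 3/2 > 1, p = c/n^{3/2} = o(1/n) is below the triangle threshold p ~ 1/n. Asymptotically E[X] ~ (c³/6)·n^{3(1−α)} = (7³/6)·n^{-1.5} → 0, so by Markov's inequality G has no triangles w.h.p.

E[X] ≈ 0.018518; in regime p = Θ(1/n^{3/2}) E[X] tends to 0 (below the triangle threshold p ~ 1/n).


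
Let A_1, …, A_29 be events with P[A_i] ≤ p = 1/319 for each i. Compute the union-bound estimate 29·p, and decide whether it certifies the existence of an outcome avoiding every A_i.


Union bound: P[∪_{i=1}^{29} A_i] ≤ Σ_i P[A_i] ≤ 29·p = 29·(1/319) = 1/11.
Numerically: 1/11 ≈ 0.090909.
Is 1/11 < 1? YES.
Since P[∪ A_i] ≤ 1/11 < 1, the complement has P[∩ A_i^c] ≥ 1 − 1/11 = 10/11 > 0, so some outcome avoids every A_i.

29·p = 1/11 ≈ 0.090909; existence CERTIFIED by the union bound.


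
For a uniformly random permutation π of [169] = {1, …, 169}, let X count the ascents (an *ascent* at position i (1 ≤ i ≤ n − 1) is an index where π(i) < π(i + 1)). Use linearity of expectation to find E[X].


Write X = Σ X_I over i = 1, …, 168, with X_I the indicator of one ascent.
There are 168 indicators.
For each fixed i, the pair (π(i), π(i+1)) is a uniformly random ordered pair of distinct values from {1, …, 169}; by symmetry P[π(i) < π(i+1)] = 1/2.
By linearity: E[X] = 168 · (1/2) = (169 − 1) · (1/2) = 84 ≈ 84.000.

E[X] = 84 = 84.000.


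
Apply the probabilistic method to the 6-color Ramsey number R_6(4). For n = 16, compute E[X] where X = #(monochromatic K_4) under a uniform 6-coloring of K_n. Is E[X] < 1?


E[X] = C(16, 4) · 6^{1 − 6} = 1820 · 6^{−5} = 1820/7776.
As a reduced fraction: E[X] = 455/1944 ≈ 0.234.
Is E[X] < 1? YES.
Since E[X] < 1, there exists a 6-coloring of K_{16} with no monochromatic K_4; hence R_6(4) > 16.

E[X] = 455/1944 ≈ 0.234; E[X] < 1, so R_6(4) > 16.


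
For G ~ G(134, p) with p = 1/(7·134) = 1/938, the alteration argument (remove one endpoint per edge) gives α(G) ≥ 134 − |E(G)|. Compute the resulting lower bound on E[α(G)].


E[|E(G)|] = C(134, 2)·p = 8911 · (1/938) = 19/2.
E[α(G)] ≥ n − E[|E(G)|] = 134 − 19/2 = 249/2.
Numerically: ≈ 124.500.
(This is only a lower bound; the true E[α(G)] may be larger.)

E[α(G)] ≥ 249/2 ≈ 124.500.


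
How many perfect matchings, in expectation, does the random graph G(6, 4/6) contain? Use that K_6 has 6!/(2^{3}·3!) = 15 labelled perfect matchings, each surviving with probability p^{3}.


K_6 has 6!/(2^{3}·3!) = 15 labelled perfect matchings.
For each such perfect matching H, let X_H = 1 if all 3 edges of H are present in G. Then P[X_H = 1] = p^{3} = (2/3)^{3} = 8/27.
By linearity: E[X] = Σ_H E[X_H] = 15 · p^{3} = 15 · 8/27 = 40/9.
Numerically: E[X] ≈ 4.44444.

E[X] = 15 · (2/3)^{3} = 40/9 ≈ 4.44444.


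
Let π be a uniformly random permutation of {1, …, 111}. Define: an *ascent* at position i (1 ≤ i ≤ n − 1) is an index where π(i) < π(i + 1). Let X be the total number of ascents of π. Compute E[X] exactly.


Write X = Σ X_I over i = 1, …, 110, with X_I the indicator of one ascent.
There are 110 indicators.
For each fixed i, the pair (π(i), π(i+1)) is a uniformly random ordered pair of distinct values from {1, …, 111}; by symmetry P[π(i) < π(i+1)] = 1/2.
By linearity: E[X] = 110 · (1/2) = (111 − 1) · (1/2) = 55 ≈ 55.000000.

E[X] = 55 = 55.000000.


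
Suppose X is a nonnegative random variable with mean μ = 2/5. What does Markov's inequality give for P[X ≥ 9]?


μ = E[X] = 2/5, a = 9.
Markov: P[X ≥ 9] ≤ μ/a = (2/5)/9 = 2/45.
Numerically: ≈ 0.044444.
(Since a = 9 > μ = 0.400000, the bound 2/45 is < 1 and informative.)

P[X ≥ 9] ≤ 2/45 ≈ 0.044444.


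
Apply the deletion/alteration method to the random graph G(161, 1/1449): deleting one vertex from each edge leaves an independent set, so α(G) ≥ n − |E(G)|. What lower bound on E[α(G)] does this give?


E[|E(G)|] = C(161, 2)·p = 12880 · (1/1449) = 80/9.
E[α(G)] ≥ n − E[|E(G)|] = 161 − 80/9 = 1369/9.
Numerically: ≈ 152.111.
(This is only a lower bound; the true E[α(G)] may be larger.)

E[α(G)] ≥ 1369/9 ≈ 152.111.


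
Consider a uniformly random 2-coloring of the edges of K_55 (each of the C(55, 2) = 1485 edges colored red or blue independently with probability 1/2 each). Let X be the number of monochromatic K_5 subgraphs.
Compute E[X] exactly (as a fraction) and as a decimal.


Let X = Σ_S X_S over the C(55, 5) = 3478761 subsets S of size 5, where X_S = 1 if the K_5 on S is monochromatic.
For a fixed S, the K_5 on S has C(5, 2) = 10 edges. P[all 10 edges red] = (1/2)^10, and likewise for blue, so P[monochromatic] = 2·(1/2)^10 = 2^{1 − 10} = 1/512.
By linearity: E[X] = C(55, 5) · 2^{1 − 10} = 3478761 · 1/512 = 3478761/512.
Numerically: E[X] ≈ 6794.455078.

E[X] = C(55,5)·2^(1−C(5,2)) = 3478761/512 ≈ 6794.455078.


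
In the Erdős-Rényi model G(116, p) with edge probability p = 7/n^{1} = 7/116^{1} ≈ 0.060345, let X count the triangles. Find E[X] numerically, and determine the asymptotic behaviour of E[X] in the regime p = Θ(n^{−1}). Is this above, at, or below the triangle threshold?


Number of potential triangles: C(116, 3) = 253460.
Each occurs with probability p³ ≈ (0.060345)³ ≈ 2.1974558e-04.
By linearity: E[X] = C(116, 3)·p³ ≈ 253460 · 2.1974558e-04 ≈ 55.69672.
Here α = 1, so p = 7/n is exactly at the triangle threshold p ~ 1/n. Asymptotically E[X] → c³/6 = 7³/6 = 343/6 ≈ 57.16667, a bounded constant. In this regime the triangle count is asymptotically Poisson(c³/6).

E[X] ≈ 55.69672; in regime p = Θ(1/n^{1}) E[X] stays bounded (at the triangle threshold p ~ 1/n).


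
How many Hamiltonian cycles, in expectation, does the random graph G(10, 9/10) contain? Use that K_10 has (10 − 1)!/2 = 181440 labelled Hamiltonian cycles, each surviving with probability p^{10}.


K_10 has (10 − 1)!/2 = 181440 labelled Hamiltonian cycles.
For each such Hamiltonian cycle H, let X_H = 1 if all 10 edges of H are present in G. Then P[X_H = 1] = p^{10} = (9/10)^{10} = 3486784401/10000000000.
Summing the indicators: E[X] = Σ_H E[X_H] = 181440 · p^{10} = 181440 · 3486784401/10000000000 = 1977006755367/31250000.
Numerically: E[X] ≈ 63264.2.

E[X] = 181440 · (9/10)^{10} = 1977006755367/31250000 ≈ 63264.2.


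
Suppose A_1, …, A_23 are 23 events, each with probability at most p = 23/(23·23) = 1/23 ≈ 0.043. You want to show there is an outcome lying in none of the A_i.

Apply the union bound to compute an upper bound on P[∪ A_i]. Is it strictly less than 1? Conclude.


Union bound: P[∪_{i=1}^{23} A_i] ≤ Σ_i P[A_i] ≤ 23·p = 23·(1/23) = 1.
Numerically: 1 ≈ 1.000.
Is 1 < 1? NO.
Since the bound 1 is ≥ 1, the union bound is uninformative here; it does NOT by itself certify existence.

23·p = 1 ≈ 1.000; existence NOT certified by the union bound.


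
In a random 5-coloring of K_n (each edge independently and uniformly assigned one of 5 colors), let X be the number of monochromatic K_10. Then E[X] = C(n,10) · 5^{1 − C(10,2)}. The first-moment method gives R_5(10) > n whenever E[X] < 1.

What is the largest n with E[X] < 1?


We need C(n, 10) · 5^{1 − 45} < 1, i.e. C(n, 10) < 5^{45 − 1} = 5684341886080801486968994140625.
Check values of n near the boundary:
  n = 5388: C(5388, 10) = 5634865093375880654852250419586; 5634865093375880654852250419586 < 5684341886080801486968994140625? YES
  n = 5389: C(5389, 10) = 5645340767466558997768874792926; 5645340767466558997768874792926 < 5684341886080801486968994140625? YES
  n = 5390: C(5390, 10) = 5655833965919099070255434039753; 5655833965919099070255434039753 < 5684341886080801486968994140625? YES
  n = 5391: C(5391, 10) = 5666344714787188828795213697883; 5666344714787188828795213697883 < 5684341886080801486968994140625? YES
  n = 5392: C(5392, 10) = 5676873040158402483252283957448; 5676873040158402483252283957448 < 5684341886080801486968994140625? YES
  n = 5393: C(5393, 10) = 5687418968154238267170642278008; 5687418968154238267170642278008 < 5684341886080801486968994140625? NO
The largest n with C(n, 10) < 5684341886080801486968994140625 is n = 5392 (where E[X] = 5676873040158402483252283957448/5684341886080801486968994140625 ≈ 0.998686). Hence R_5(10) > 5392, i.e. R_5(10) ≥ 5393.

Largest n = 5392; hence R_5(10) > 5392.


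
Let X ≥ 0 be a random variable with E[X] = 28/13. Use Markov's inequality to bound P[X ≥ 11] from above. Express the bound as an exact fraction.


μ = E[X] = 28/13, a = 11.
Markov: P[X ≥ 11] ≤ μ/a = (28/13)/11 = 28/143.
Numerically: ≈ 0.1958.
(Since a = 11 > μ = 2.1538, the bound 28/143 is < 1 and informative.)

P[X ≥ 11] ≤ 28/143 ≈ 0.1958.


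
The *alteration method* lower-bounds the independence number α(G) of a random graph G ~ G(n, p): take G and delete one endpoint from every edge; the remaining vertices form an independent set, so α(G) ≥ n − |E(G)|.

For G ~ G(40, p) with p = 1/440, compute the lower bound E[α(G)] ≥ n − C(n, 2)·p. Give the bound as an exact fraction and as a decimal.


E[|E(G)|] = C(40, 2)·p = 780 · (1/440) = 39/22.
E[α(G)] ≥ n − E[|E(G)|] = 40 − 39/22 = 841/22.
Numerically: ≈ 38.2273.
(This is only a lower bound; the true E[α(G)] may be larger.)

E[α(G)] ≥ 841/22 ≈ 38.2273.


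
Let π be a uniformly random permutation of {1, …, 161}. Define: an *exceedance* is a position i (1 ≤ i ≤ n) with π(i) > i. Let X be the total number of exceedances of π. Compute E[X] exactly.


Write X = Σ_{i=1}^{161} X_i, where X_i = 1_{π(i) > i}.
For each fixed i, π(i) is uniform over {1, …, 161} (marginal of a uniform permutation), so P[π(i) > i] = (n − i)/n. Summing: Σ_{i=1}^{161} (n − i)/n = (0 + 1 + … + 160)/161 = 161(161 − 1)/(2·161) = (161 − 1)/2.
Hence E[X] = Σ_{i=1}^{161} (161 − i)/161 = 80 ≈ 80.000000.

E[X] = 80 = 80.000000.


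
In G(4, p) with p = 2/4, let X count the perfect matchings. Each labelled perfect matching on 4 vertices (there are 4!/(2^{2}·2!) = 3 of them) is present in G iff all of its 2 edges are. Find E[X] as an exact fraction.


K_4 has 4!/(2^{2}·2!) = 3 labelled perfect matchings.
For each such perfect matching H, let X_H = 1 if all 2 edges of H are present in G. Then P[X_H = 1] = p^{2} = (1/2)^{2} = 1/4.
Summing the indicators: E[X] = Σ_H E[X_H] = 3 · p^{2} = 3 · 1/4 = 3/4.
Numerically: E[X] ≈ 0.75.

E[X] = 3 · (1/2)^{2} = 3/4 ≈ 0.75.


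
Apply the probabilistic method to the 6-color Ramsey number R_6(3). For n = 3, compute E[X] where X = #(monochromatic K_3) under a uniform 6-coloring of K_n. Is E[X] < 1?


E[X] = C(3, 3) · 6^{1 − 3} = 1 · 6^{−2} = 1/36.
As a reduced fraction: E[X] = 1/36 ≈ 0.028.
Is E[X] < 1? YES.
Since E[X] < 1, there exists a 6-coloring of K_{3} with no monochromatic K_3; hence R_6(3) > 3.

E[X] = 1/36 ≈ 0.028; E[X] < 1, so R_6(3) > 3.


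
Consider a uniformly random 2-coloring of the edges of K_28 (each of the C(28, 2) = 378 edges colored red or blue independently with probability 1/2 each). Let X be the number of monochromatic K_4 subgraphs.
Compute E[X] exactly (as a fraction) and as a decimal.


Let X = Σ_S X_S over the C(28, 4) = 20475 subsets S of size 4, where X_S = 1 if the K_4 on S is monochromatic.
For a fixed S, the K_4 on S has C(4, 2) = 6 edges. P[all 6 edges red] = (1/2)^6, and likewise for blue, so P[monochromatic] = 2·(1/2)^6 = 2^{1 − 6} = 1/32.
Summing: E[X] = C(28, 4) · 2^{1 − 6} = 20475 · 1/32 = 20475/32.
Numerically: E[X] ≈ 639.844.

E[X] = C(28,4)·2^(1−C(4,2)) = 20475/32 ≈ 639.844.


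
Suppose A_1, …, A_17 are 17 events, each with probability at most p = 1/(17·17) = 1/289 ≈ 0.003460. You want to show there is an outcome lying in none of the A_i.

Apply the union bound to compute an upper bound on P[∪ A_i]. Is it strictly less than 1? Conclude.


Union bound: P[∪_{i=1}^{17} A_i] ≤ Σ_i P[A_i] ≤ 17·p = 17·(1/289) = 1/17.
Numerically: 1/17 ≈ 0.058824.
Is 1/17 < 1? YES.
Since P[∪ A_i] ≤ 1/17 < 1, the complement has P[∩ A_i^c] ≥ 1 − 1/17 = 16/17 > 0, so some outcome avoids every A_i.

17·p = 1/17 ≈ 0.058824; existence CERTIFIED by the union bound.


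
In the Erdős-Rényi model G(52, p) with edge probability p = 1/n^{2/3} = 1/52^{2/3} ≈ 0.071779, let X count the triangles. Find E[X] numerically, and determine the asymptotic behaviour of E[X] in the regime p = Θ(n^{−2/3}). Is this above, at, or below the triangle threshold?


Number of potential triangles: C(52, 3) = 22100.
Each occurs with probability p³ ≈ (0.071779)³ ≈ 3.6982249e-04.
By linearity: E[X] = C(52, 3)·p³ ≈ 22100 · 3.6982249e-04 ≈ 8.17308.
Since α = 2/3 < 1, p = c/n^{2/3} ≫ 1/n is above the triangle threshold p ~ 1/n. Asymptotically E[X] ~ (c³/6)·n^{3(1−α)} = (1³/6)·n^{1} → ∞; triangles are abundant w.h.p.

E[X] ≈ 8.17308; in regime p = Θ(1/n^{2/3}) E[X] diverges (above the triangle threshold p ~ 1/n).


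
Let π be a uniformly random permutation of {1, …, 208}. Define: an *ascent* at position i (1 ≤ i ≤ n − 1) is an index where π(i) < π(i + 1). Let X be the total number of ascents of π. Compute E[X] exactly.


Write X = Σ X_I over i = 1, …, 207, with X_I the indicator of one ascent.
There are 207 indicators.
For each fixed i, the pair (π(i), π(i+1)) is a uniformly random ordered pair of distinct values from {1, …, 208}; by symmetry P[π(i) < π(i+1)] = 1/2.
By linearity: E[X] = 207 · (1/2) = (208 − 1) · (1/2) = 207/2 ≈ 103.5000.

E[X] = 207/2 = 103.5000.


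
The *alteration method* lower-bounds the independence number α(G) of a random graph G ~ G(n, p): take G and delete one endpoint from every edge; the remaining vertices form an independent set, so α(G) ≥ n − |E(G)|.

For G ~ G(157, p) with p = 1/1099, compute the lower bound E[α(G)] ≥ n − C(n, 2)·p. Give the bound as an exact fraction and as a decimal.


E[|E(G)|] = C(157, 2)·p = 12246 · (1/1099) = 78/7.
E[α(G)] ≥ n − E[|E(G)|] = 157 − 78/7 = 1021/7.
Numerically: ≈ 145.857.
(This is only a lower bound; the true E[α(G)] may be larger.)

E[α(G)] ≥ 1021/7 ≈ 145.857.


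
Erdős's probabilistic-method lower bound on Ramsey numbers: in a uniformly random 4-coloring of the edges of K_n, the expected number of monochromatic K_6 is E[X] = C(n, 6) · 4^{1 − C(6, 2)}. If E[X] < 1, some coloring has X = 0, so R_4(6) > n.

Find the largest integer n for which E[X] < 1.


We need C(n, 6) · 4^{1 − 15} < 1, i.e. C(n, 6) < 4^{15 − 1} = 268435456.
Check values of n near the boundary:
  n = 76: C(76, 6) = 218618940; 218618940 < 268435456? YES
  n = 77: C(77, 6) = 237093780; 237093780 < 268435456? YES
  n = 78: C(78, 6) = 256851595; 256851595 < 268435456? YES
  n = 79: C(79, 6) = 277962685; 277962685 < 268435456? NO
  n = 80: C(80, 6) = 300500200; 300500200 < 268435456? NO
The largest n with C(n, 6) < 268435456 is n = 78 (where E[X] = 256851595/268435456 ≈ 0.9568468). Hence R_4(6) > 78, i.e. R_4(6) ≥ 79.

Largest n = 78; hence R_4(6) > 78.


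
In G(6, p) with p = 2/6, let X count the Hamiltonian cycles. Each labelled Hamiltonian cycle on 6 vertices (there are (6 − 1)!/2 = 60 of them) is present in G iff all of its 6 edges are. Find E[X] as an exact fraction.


K_6 has (6 − 1)!/2 = 60 labelled Hamiltonian cycles.
For each such Hamiltonian cycle H, let X_H = 1 if all 6 edges of H are present in G. Then P[X_H = 1] = p^{6} = (1/3)^{6} = 1/729.
By linearity of expectation: E[X] = Σ_H E[X_H] = 60 · p^{6} = 60 · 1/729 = 20/243.
Numerically: E[X] ≈ 0.0823.

E[X] = 60 · (1/3)^{6} = 20/243 ≈ 0.0823.


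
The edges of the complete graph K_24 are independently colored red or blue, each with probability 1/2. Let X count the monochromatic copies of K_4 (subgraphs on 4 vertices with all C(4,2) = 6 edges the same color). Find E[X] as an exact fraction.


Let X = Σ_S X_S over the C(24, 4) = 10626 subsets S of size 4, where X_S = 1 if the K_4 on S is monochromatic.
For a fixed S, the K_4 on S has C(4, 2) = 6 edges. P[all 6 edges red] = (1/2)^6, and likewise for blue, so P[monochromatic] = 2·(1/2)^6 = 2^{1 − 6} = 1/32.
Summing: E[X] = C(24, 4) · 2^{1 − 6} = 10626 · 1/32 = 5313/16.
Numerically: E[X] ≈ 332.0625.

E[X] = C(24,4)·2^(1−C(4,2)) = 5313/16 ≈ 332.0625.


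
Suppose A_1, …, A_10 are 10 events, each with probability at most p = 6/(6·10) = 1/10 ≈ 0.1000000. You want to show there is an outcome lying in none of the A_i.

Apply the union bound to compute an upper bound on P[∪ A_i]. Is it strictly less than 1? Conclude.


Union bound: P[∪_{i=1}^{10} A_i] ≤ Σ_i P[A_i] ≤ 10·p = 10·(1/10) = 1.
Numerically: 1 ≈ 1.0000000.
Is 1 < 1? NO.
Since the bound 1 is ≥ 1, the union bound is uninformative here; it does NOT by itself certify existence.

10·p = 1 ≈ 1.0000000; existence NOT certified by the union bound.


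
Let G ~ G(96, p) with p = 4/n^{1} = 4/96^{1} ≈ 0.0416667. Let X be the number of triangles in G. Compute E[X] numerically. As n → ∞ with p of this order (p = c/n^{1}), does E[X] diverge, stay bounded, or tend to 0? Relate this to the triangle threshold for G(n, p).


Number of potential triangles: C(96, 3) = 142880.
Each occurs with probability p³ ≈ (0.0416667)³ ≈ 7.23379630e-05.
By linearity: E[X] = C(96, 3)·p³ ≈ 142880 · 7.23379630e-05 ≈ 10.335648.
Here α = 1, so p = 4/n is exactly at the triangle threshold p ~ 1/n. Asymptotically E[X] → c³/6 = 4³/6 = 32/3 ≈ 10.666667, a bounded constant. In this regime the triangle count is asymptotically Poisson(c³/6).

E[X] ≈ 10.335648; in regime p = Θ(1/n^{1}) E[X] stays bounded (at the triangle threshold p ~ 1/n).


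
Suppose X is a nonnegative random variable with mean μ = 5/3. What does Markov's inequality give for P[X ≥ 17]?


μ = E[X] = 5/3, a = 17.
Markov: P[X ≥ 17] ≤ μ/a = (5/3)/17 = 5/51.
Numerically: ≈ 0.09804.
(Since a = 17 > μ = 1.66667, the bound 5/51 is < 1 and informative.)

P[X ≥ 17] ≤ 5/51 ≈ 0.09804.


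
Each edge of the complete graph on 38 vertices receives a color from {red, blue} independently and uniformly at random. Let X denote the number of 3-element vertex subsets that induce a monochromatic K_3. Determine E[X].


Let X = Σ_S X_S over the C(38, 3) = 8436 subsets S of size 3, where X_S = 1 if the K_3 on S is monochromatic.
For a fixed S, the K_3 on S has C(3, 2) = 3 edges. P[all 3 edges red] = (1/2)^3, and likewise for blue, so P[monochromatic] = 2·(1/2)^3 = 2^{1 − 3} = 1/4.
Summing: E[X] = C(38, 3) · 2^{1 − 3} = 8436 · 1/4 = 2109.
Numerically: E[X] ≈ 2109.00000.

E[X] = C(38,3)·2^(1−C(3,2)) = 2109 ≈ 2109.00000.


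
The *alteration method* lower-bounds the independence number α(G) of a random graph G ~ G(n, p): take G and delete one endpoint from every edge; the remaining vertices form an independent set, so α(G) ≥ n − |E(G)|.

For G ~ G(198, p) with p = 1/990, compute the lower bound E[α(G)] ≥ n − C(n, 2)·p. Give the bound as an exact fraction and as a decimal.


E[|E(G)|] = C(198, 2)·p = 19503 · (1/990) = 197/10.
E[α(G)] ≥ n − E[|E(G)|] = 198 − 197/10 = 1783/10.
Numerically: ≈ 178.300000.
(This is only a lower bound; the true E[α(G)] may be larger.)

E[α(G)] ≥ 1783/10 ≈ 178.300000.


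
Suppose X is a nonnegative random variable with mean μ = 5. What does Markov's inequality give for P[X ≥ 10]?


μ = E[X] = 5, a = 10.
Markov: P[X ≥ 10] ≤ μ/a = (5)/10 = 1/2.
Numerically: ≈ 0.500.
(Since a = 10 > μ = 5.000, the bound 1/2 is < 1 and informative.)

P[X ≥ 10] ≤ 1/2 ≈ 0.500.


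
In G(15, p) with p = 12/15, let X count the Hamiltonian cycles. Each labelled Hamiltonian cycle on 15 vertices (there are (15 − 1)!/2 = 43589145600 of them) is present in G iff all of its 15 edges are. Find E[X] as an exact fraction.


K_15 has (15 − 1)!/2 = 43589145600 labelled Hamiltonian cycles.
For each such Hamiltonian cycle H, let X_H = 1 if all 15 edges of H are present in G. Then P[X_H = 1] = p^{15} = (4/5)^{15} = 1073741824/30517578125.
By linearity: E[X] = Σ_H E[X_H] = 43589145600 · p^{15} = 43589145600 · 1073741824/30517578125 = 1872139548125822976/1220703125.
Numerically: E[X] ≈ 1.5337e+09.

E[X] = 43589145600 · (4/5)^{15} = 1872139548125822976/1220703125 ≈ 1.5337e+09.


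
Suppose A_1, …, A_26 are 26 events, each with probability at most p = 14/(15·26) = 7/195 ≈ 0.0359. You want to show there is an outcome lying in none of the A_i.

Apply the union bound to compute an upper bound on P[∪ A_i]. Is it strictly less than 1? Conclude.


Union bound: P[∪_{i=1}^{26} A_i] ≤ Σ_i P[A_i] ≤ 26·p = 26·(7/195) = 14/15.
Numerically: 14/15 ≈ 0.9333.
Is 14/15 < 1? YES.
Since P[∪ A_i] ≤ 14/15 < 1, the complement has P[∩ A_i^c] ≥ 1 − 14/15 = 1/15 > 0, so some outcome avoids every A_i.

26·p = 14/15 ≈ 0.9333; existence CERTIFIED by the union bound.


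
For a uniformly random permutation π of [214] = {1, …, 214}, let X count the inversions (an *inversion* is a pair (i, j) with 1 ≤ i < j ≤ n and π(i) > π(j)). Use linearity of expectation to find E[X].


Write X = Σ X_I over the C(214, 2) = 22791 pairs i < j, with X_I the indicator of one inversion.
There are 22791 indicators.
For each fixed pair i < j, the values π(i) and π(j) are two distinct elements of {1, …, 214} in uniformly random order; by symmetry P[π(i) > π(j)] = 1/2.
By linearity: E[X] = 22791 · (1/2) = C(214, 2) · (1/2) = 22791/2 = 22791/2 ≈ 11395.500.

E[X] = 22791/2 = 11395.500.


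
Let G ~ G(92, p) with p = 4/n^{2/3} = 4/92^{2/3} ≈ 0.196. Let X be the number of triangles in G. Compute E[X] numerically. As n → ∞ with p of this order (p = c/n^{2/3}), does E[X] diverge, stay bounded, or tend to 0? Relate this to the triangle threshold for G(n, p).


Number of potential triangles: C(92, 3) = 125580.
Each occurs with probability p³ ≈ (0.196)³ ≈ 7.56144e-03.
By linearity: E[X] = C(92, 3)·p³ ≈ 125580 · 7.56144e-03 ≈ 949.565.
Since α = 2/3 < 1, p = c/n^{2/3} ≫ 1/n is above the triangle threshold p ~ 1/n. Asymptotically E[X] ~ (c³/6)·n^{3(1−α)} = (4³/6)·n^{1} → ∞; triangles are abundant w.h.p.

E[X] ≈ 949.565; in regime p = Θ(1/n^{2/3}) E[X] diverges (above the triangle threshold p ~ 1/n).


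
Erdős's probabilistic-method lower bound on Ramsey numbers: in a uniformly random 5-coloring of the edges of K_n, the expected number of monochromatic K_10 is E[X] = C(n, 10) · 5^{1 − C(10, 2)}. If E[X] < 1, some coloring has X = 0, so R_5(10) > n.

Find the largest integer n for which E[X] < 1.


We need C(n, 10) · 5^{1 − 45} < 1, i.e. C(n, 10) < 5^{45 − 1} = 5684341886080801486968994140625.
Check values of n near the boundary:
  n = 5386: C(5386, 10) = 5613966214234562222231428510561; 5613966214234562222231428510561 < 5684341886080801486968994140625? YES
  n = 5387: C(5387, 10) = 5624406917627224603154306376491; 5624406917627224603154306376491 < 5684341886080801486968994140625? YES
  n = 5388: C(5388, 10) = 5634865093375880654852250419586; 5634865093375880654852250419586 < 5684341886080801486968994140625? YES
  n = 5389: C(5389, 10) = 5645340767466558997768874792926; 5645340767466558997768874792926 < 5684341886080801486968994140625? YES
  n = 5390: C(5390, 10) = 5655833965919099070255434039753; 5655833965919099070255434039753 < 5684341886080801486968994140625? YES
  n = 5391: C(5391, 10) = 5666344714787188828795213697883; 5666344714787188828795213697883 < 5684341886080801486968994140625? YES
  n = 5392: C(5392, 10) = 5676873040158402483252283957448; 5676873040158402483252283957448 < 5684341886080801486968994140625? YES
  n = 5393: C(5393, 10) = 5687418968154238267170642278008; 5687418968154238267170642278008 < 5684341886080801486968994140625? NO
  n = 5394: C(5394, 10) = 5697982524930156243149785372878; 5697982524930156243149785372878 < 5684341886080801486968994140625? NO
  n = 5395: C(5395, 10) = 5708563736675616143322765475706; 5708563736675616143322765475706 < 5684341886080801486968994140625? NO
The largest n with C(n, 10) < 5684341886080801486968994140625 is n = 5392 (where E[X] = 5676873040158402483252283957448/5684341886080801486968994140625 ≈ 0.9987). Hence R_5(10) > 5392, i.e. R_5(10) ≥ 5393.

Largest n = 5392; hence R_5(10) > 5392.


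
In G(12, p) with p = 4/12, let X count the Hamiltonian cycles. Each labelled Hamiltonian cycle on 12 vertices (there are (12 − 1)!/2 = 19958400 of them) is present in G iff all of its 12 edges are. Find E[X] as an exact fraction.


K_12 has (12 − 1)!/2 = 19958400 labelled Hamiltonian cycles.
For each such Hamiltonian cycle H, let X_H = 1 if all 12 edges of H are present in G. Then P[X_H = 1] = p^{12} = (1/3)^{12} = 1/531441.
By linearity: E[X] = Σ_H E[X_H] = 19958400 · p^{12} = 19958400 · 1/531441 = 246400/6561.
Numerically: E[X] ≈ 37.56.

E[X] = 19958400 · (1/3)^{12} = 246400/6561 ≈ 37.56.


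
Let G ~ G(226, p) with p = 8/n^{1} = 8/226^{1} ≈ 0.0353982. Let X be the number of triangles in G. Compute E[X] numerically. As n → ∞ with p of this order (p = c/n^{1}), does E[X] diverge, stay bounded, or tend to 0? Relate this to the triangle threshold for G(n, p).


Number of potential triangles: C(226, 3) = 1898400.
Each occurs with probability p³ ≈ (0.0353982)³ ≈ 4.43552104e-05.
By linearity: E[X] = C(226, 3)·p³ ≈ 1898400 · 4.43552104e-05 ≈ 84.203931.
Here α = 1, so p = 8/n is exactly at the triangle threshold p ~ 1/n. Asymptotically E[X] → c³/6 = 8³/6 = 256/3 ≈ 85.333333, a bounded constant. In this regime the triangle count is asymptotically Poisson(c³/6).

E[X] ≈ 84.203931; in regime p = Θ(1/n^{1}) E[X] stays bounded (at the triangle threshold p ~ 1/n).


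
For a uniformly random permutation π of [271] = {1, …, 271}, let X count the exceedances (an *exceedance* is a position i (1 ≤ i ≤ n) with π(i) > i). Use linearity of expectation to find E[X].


Write X = Σ_{i=1}^{271} X_i, where X_i = 1_{π(i) > i}.
For each fixed i, π(i) is uniform over {1, …, 271} (marginal of a uniform permutation), so P[π(i) > i] = (n − i)/n. Summing: Σ_{i=1}^{271} (n − i)/n = (0 + 1 + … + 270)/271 = 271(271 − 1)/(2·271) = (271 − 1)/2.
Hence E[X] = Σ_{i=1}^{271} (271 − i)/271 = 135 ≈ 135.0000.

E[X] = 135 = 135.0000.


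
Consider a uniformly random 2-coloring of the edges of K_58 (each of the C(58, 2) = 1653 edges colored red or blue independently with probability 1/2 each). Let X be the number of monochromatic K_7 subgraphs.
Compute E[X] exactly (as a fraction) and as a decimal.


Let X = Σ_S X_S over the C(58, 7) = 300674088 subsets S of size 7, where X_S = 1 if the K_7 on S is monochromatic.
For a fixed S, the K_7 on S has C(7, 2) = 21 edges. P[all 21 edges red] = (1/2)^21, and likewise for blue, so P[monochromatic] = 2·(1/2)^21 = 2^{1 − 21} = 1/1048576.
Summing: E[X] = C(58, 7) · 2^{1 − 21} = 300674088 · 1/1048576 = 37584261/131072.
Numerically: E[X] ≈ 286.745.

E[X] = C(58,7)·2^(1−C(7,2)) = 37584261/131072 ≈ 286.745.


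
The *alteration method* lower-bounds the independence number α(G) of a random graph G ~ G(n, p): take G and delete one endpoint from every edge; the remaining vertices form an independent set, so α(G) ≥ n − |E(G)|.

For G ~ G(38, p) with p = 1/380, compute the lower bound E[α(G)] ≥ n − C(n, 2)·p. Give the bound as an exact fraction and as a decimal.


E[|E(G)|] = C(38, 2)·p = 703 · (1/380) = 37/20.
E[α(G)] ≥ n − E[|E(G)|] = 38 − 37/20 = 723/20.
Numerically: ≈ 36.150.
(This is only a lower bound; the true E[α(G)] may be larger.)

E[α(G)] ≥ 723/20 ≈ 36.150.


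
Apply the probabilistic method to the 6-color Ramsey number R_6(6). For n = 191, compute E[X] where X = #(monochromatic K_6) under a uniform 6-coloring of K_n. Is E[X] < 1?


E[X] = C(191, 6) · 6^{1 − 15} = 62291483793 · 6^{−14} = 62291483793/78364164096.
As a reduced fraction: E[X] = 6921275977/8707129344 ≈ 0.79490.
Is E[X] < 1? YES.
Since E[X] < 1, there exists a 6-coloring of K_{191} with no monochromatic K_6; hence R_6(6) > 191.

E[X] = 6921275977/8707129344 ≈ 0.79490; E[X] < 1, so R_6(6) > 191.


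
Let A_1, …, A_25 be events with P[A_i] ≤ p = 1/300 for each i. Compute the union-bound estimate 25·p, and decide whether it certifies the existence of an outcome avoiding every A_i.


Union bound: P[∪_{i=1}^{25} A_i] ≤ Σ_i P[A_i] ≤ 25·p = 25·(1/300) = 1/12.
Numerically: 1/12 ≈ 0.08333.
Is 1/12 < 1? YES.
Since P[∪ A_i] ≤ 1/12 < 1, the complement has P[∩ A_i^c] ≥ 1 − 1/12 = 11/12 > 0, so some outcome avoids every A_i.

25·p = 1/12 ≈ 0.08333; existence CERTIFIED by the union bound.


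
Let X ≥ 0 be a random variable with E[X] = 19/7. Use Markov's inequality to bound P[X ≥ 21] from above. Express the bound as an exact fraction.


μ = E[X] = 19/7, a = 21.
Markov: P[X ≥ 21] ≤ μ/a = (19/7)/21 = 19/147.
Numerically: ≈ 0.1293.
(Since a = 21 > μ = 2.7143, the bound 19/147 is < 1 and informative.)

P[X ≥ 21] ≤ 19/147 ≈ 0.1293.


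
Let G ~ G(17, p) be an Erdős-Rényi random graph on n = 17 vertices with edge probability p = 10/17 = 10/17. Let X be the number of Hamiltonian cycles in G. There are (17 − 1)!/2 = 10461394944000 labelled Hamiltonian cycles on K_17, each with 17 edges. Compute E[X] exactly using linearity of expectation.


K_17 has (17 − 1)!/2 = 10461394944000 labelled Hamiltonian cycles.
For each such Hamiltonian cycle H, let X_H = 1 if all 17 edges of H are present in G. Then P[X_H = 1] = p^{17} = (10/17)^{17} = 100000000000000000/827240261886336764177.
By linearity of expectation: E[X] = Σ_H E[X_H] = 10461394944000 · p^{17} = 10461394944000 · 100000000000000000/827240261886336764177 = 1046139494400000000000000000000/827240261886336764177.
Numerically: E[X] ≈ 1.26e+09.

E[X] = 10461394944000 · (10/17)^{17} = 1046139494400000000000000000000/827240261886336764177 ≈ 1.26e+09.


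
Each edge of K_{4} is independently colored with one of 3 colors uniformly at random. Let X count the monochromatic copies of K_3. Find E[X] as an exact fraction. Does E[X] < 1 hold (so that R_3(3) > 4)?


E[X] = C(4, 3) · 3^{1 − 3} = 4 · 3^{−2} = 4/9.
As a reduced fraction: E[X] = 4/9 ≈ 0.4444.
Is E[X] < 1? YES.
Since E[X] < 1, there exists a 3-coloring of K_{4} with no monochromatic K_3; hence R_3(3) > 4.

E[X] = 4/9 ≈ 0.4444; E[X] < 1, so R_3(3) > 4.


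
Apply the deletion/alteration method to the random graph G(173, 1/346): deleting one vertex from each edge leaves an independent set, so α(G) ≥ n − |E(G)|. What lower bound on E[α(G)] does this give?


E[|E(G)|] = C(173, 2)·p = 14878 · (1/346) = 43.
E[α(G)] ≥ n − E[|E(G)|] = 173 − 43 = 130.
Numerically: ≈ 130.00000.
(This is only a lower bound; the true E[α(G)] may be larger.)

E[α(G)] ≥ 130 ≈ 130.00000.


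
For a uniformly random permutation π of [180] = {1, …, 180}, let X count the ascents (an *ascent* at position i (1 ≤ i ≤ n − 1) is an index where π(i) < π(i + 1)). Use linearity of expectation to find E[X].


Write X = Σ X_I over i = 1, …, 179, with X_I the indicator of one ascent.
There are 179 indicators.
For each fixed i, the pair (π(i), π(i+1)) is a uniformly random ordered pair of distinct values from {1, …, 180}; by symmetry P[π(i) < π(i+1)] = 1/2.
By linearity: E[X] = 179 · (1/2) = (180 − 1) · (1/2) = 179/2 ≈ 89.500000.

E[X] = 179/2 = 89.500000.


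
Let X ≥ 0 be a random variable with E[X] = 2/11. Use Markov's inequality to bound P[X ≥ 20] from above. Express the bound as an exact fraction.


μ = E[X] = 2/11, a = 20.
Markov: P[X ≥ 20] ≤ μ/a = (2/11)/20 = 1/110.
Numerically: ≈ 0.00909.
(Since a = 20 > μ = 0.18182, the bound 1/110 is < 1 and informative.)

P[X ≥ 20] ≤ 1/110 ≈ 0.00909.


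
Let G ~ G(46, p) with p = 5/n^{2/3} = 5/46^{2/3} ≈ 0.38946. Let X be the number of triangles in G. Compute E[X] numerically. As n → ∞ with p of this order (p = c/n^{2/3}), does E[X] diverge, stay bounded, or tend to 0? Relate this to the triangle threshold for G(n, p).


Number of potential triangles: C(46, 3) = 15180.
Each occurs with probability p³ ≈ (0.38946)³ ≈ 5.9073724e-02.
By linearity: E[X] = C(46, 3)·p³ ≈ 15180 · 5.9073724e-02 ≈ 896.73913.
Since α = 2/3 < 1, p = c/n^{2/3} ≫ 1/n is above the triangle threshold p ~ 1/n. Asymptotically E[X] ~ (c³/6)·n^{3(1−α)} = (5³/6)·n^{1} → ∞; triangles are abundant w.h.p.

E[X] ≈ 896.73913; in regime p = Θ(1/n^{2/3}) E[X] diverges (above the triangle threshold p ~ 1/n).


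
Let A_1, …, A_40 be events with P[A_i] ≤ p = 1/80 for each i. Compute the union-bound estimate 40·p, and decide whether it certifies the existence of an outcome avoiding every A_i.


Union bound: P[∪_{i=1}^{40} A_i] ≤ Σ_i P[A_i] ≤ 40·p = 40·(1/80) = 1/2.
Numerically: 1/2 ≈ 0.500000.
Is 1/2 < 1? YES.
Since P[∪ A_i] ≤ 1/2 < 1, the complement has P[∩ A_i^c] ≥ 1 − 1/2 = 1/2 > 0, so some outcome avoids every A_i.

40·p = 1/2 ≈ 0.500000; existence CERTIFIED by the union bound.


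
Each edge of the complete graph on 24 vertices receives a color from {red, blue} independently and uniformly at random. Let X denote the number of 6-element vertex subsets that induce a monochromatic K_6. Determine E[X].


Let X = Σ_S X_S over the C(24, 6) = 134596 subsets S of size 6, where X_S = 1 if the K_6 on S is monochromatic.
For a fixed S, the K_6 on S has C(6, 2) = 15 edges. P[all 15 edges red] = (1/2)^15, and likewise for blue, so P[monochromatic] = 2·(1/2)^15 = 2^{1 − 15} = 1/16384.
By linearity: E[X] = C(24, 6) · 2^{1 − 15} = 134596 · 1/16384 = 33649/4096.
Numerically: E[X] ≈ 8.215088.

E[X] = C(24,6)·2^(1−C(6,2)) = 33649/4096 ≈ 8.215088.


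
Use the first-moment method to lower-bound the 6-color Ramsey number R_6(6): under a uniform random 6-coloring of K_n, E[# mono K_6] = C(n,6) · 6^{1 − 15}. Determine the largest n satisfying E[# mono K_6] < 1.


We need C(n, 6) · 6^{1 − 15} < 1, i.e. C(n, 6) < 6^{15 − 1} = 78364164096.
Check values of n near the boundary:
  n = 196: C(196, 6) = 72887293024; 72887293024 < 78364164096? YES
  n = 197: C(197, 6) = 75176946208; 75176946208 < 78364164096? YES
  n = 198: C(198, 6) = 77526225777; 77526225777 < 78364164096? YES
  n = 199: C(199, 6) = 79936367511; 79936367511 < 78364164096? NO
  n = 200: C(200, 6) = 82408626300; 82408626300 < 78364164096? NO
  n = 201: C(201, 6) = 84944276340; 84944276340 < 78364164096? NO
The largest n with C(n, 6) < 78364164096 is n = 198 (where E[X] = 25842075259/26121388032 ≈ 0.989307). Hence R_6(6) > 198, i.e. R_6(6) ≥ 199.

Largest n = 198; hence R_6(6) > 198.


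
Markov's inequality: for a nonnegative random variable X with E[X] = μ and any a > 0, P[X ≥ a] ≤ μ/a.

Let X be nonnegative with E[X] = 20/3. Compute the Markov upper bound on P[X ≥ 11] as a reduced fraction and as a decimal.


μ = E[X] = 20/3, a = 11.
Markov: P[X ≥ 11] ≤ μ/a = (20/3)/11 = 20/33.
Numerically: ≈ 0.60606.
(Since a = 11 > μ = 6.66667, the bound 20/33 is < 1 and informative.)

P[X ≥ 11] ≤ 20/33 ≈ 0.60606.


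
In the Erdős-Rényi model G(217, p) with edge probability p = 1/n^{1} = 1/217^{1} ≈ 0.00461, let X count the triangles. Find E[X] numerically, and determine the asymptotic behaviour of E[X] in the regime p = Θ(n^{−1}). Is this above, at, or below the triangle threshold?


Number of potential triangles: C(217, 3) = 1679580.
Each occurs with probability p³ ≈ (0.00461)³ ≈ 9.78635e-08.
By linearity: E[X] = C(217, 3)·p³ ≈ 1679580 · 9.78635e-08 ≈ 0.164.
Here α = 1, so p = 1/n is exactly at the triangle threshold p ~ 1/n. Asymptotically E[X] → c³/6 = 1³/6 = 1/6 ≈ 0.167, a bounded constant. In this regime the triangle count is asymptotically Poisson(c³/6).

E[X] ≈ 0.164; in regime p = Θ(1/n^{1}) E[X] stays bounded (at the triangle threshold p ~ 1/n).


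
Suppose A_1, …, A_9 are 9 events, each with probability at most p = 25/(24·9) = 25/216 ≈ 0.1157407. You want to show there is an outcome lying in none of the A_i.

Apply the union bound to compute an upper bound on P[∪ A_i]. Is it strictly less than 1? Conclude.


Union bound: P[∪_{i=1}^{9} A_i] ≤ Σ_i P[A_i] ≤ 9·p = 9·(25/216) = 25/24.
Numerically: 25/24 ≈ 1.0416667.
Is 25/24 < 1? NO.
Since the bound 25/24 is ≥ 1, the union bound is uninformative here; it does NOT by itself certify existence.

9·p = 25/24 ≈ 1.0416667; existence NOT certified by the union bound.


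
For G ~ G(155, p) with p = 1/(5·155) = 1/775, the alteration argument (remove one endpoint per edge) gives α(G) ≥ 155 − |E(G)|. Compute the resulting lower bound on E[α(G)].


E[|E(G)|] = C(155, 2)·p = 11935 · (1/775) = 77/5.
E[α(G)] ≥ n − E[|E(G)|] = 155 − 77/5 = 698/5.
Numerically: ≈ 139.60000.
(This is only a lower bound; the true E[α(G)] may be larger.)

E[α(G)] ≥ 698/5 ≈ 139.60000.


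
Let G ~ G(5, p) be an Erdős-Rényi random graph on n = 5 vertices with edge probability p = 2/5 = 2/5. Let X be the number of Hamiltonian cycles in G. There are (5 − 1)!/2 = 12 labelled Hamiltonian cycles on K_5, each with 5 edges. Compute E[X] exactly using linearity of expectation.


K_5 has (5 − 1)!/2 = 12 labelled Hamiltonian cycles.
For each such Hamiltonian cycle H, let X_H = 1 if all 5 edges of H are present in G. Then P[X_H = 1] = p^{5} = (2/5)^{5} = 32/3125.
Summing the indicators: E[X] = Σ_H E[X_H] = 12 · p^{5} = 12 · 32/3125 = 384/3125.
Numerically: E[X] ≈ 0.12288.

E[X] = 12 · (2/5)^{5} = 384/3125 ≈ 0.12288.


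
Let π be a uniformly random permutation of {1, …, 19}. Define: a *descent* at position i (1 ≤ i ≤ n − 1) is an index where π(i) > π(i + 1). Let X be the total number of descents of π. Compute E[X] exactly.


Write X = Σ X_I over i = 1, …, 18, with X_I the indicator of one descent.
There are 18 indicators.
For each fixed i, the pair (π(i), π(i+1)) is a uniformly random ordered pair of distinct values from {1, …, 19}; by symmetry P[π(i) > π(i+1)] = 1/2.
By linearity: E[X] = 18 · (1/2) = (19 − 1) · (1/2) = 9 ≈ 9.00000.

E[X] = 9 = 9.00000.


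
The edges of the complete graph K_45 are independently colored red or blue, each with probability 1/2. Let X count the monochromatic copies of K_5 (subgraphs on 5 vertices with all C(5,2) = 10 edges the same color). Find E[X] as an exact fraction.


Let X = Σ_S X_S over the C(45, 5) = 1221759 subsets S of size 5, where X_S = 1 if the K_5 on S is monochromatic.
For a fixed S, the K_5 on S has C(5, 2) = 10 edges. P[all 10 edges red] = (1/2)^10, and likewise for blue, so P[monochromatic] = 2·(1/2)^10 = 2^{1 − 10} = 1/512.
By linearity: E[X] = C(45, 5) · 2^{1 − 10} = 1221759 · 1/512 = 1221759/512.
Numerically: E[X] ≈ 2386.248.

E[X] = C(45,5)·2^(1−C(5,2)) = 1221759/512 ≈ 2386.248.


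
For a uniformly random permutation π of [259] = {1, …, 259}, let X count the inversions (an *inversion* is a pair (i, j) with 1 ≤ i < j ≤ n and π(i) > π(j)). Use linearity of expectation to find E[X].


Write X = Σ X_I over the C(259, 2) = 33411 pairs i < j, with X_I the indicator of one inversion.
There are 33411 indicators.
For each fixed pair i < j, the values π(i) and π(j) are two distinct elements of {1, …, 259} in uniformly random order; by symmetry P[π(i) > π(j)] = 1/2.
By linearity: E[X] = 33411 · (1/2) = C(259, 2) · (1/2) = 33411/2 = 33411/2 ≈ 16705.50000.

E[X] = 33411/2 = 16705.50000.
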